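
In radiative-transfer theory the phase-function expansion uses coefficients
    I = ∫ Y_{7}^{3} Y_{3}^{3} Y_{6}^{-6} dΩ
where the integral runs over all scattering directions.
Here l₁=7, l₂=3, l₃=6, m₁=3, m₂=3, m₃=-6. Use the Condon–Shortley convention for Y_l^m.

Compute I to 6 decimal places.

0.026979

Checks pass: Σm=0; 16 even; l₃=6∈[4,10].
(2·7+1)(2·3+1)(2·6+1) = 1365
Δ: 4! 10! 2! / 17! → 1/2042040
sum: t=1:−1/207360 t=2:+1/57600 t=3:−1/207360 = 1/129600
3j²(7 3 6; 0 0 0) = Δ·Π!·Σ² = 168/12155  (sign +1)
sum: t=4:+1/174182400 = 1/174182400
3j²(7 3 6; 3 3 -6) = Δ·Π!·Σ² = 3/6188  (sign +1)
combine: 4πI² = 1365·168/12155·3/6188 = 378/41327
take √, sign +1: I = 0.02697889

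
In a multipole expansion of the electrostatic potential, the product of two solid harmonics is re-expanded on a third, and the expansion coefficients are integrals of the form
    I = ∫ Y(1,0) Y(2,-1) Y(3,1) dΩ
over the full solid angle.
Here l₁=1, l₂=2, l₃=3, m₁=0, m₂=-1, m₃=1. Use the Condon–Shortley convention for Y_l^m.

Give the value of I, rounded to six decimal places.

Rules hold: Σm=0, L=6 even, 1≤3≤3.
N = 3·5·7 = 105
Δ = 0!·2!·4!/7! = 1/105
Racah Σ t=0..0: t=0:+1/4 = 1/4
⇒ 3j(1 2 3; 0 0 0)² = 3/35, sgn -1
Racah Σ t=0..0: t=0:+1/6 = 1/6
⇒ 3j(1 2 3; 0 -1 1)² = 8/105, sgn +1
4πI² = N·(3j₀)²·(3jₘ)² = 24/35
I = -1·√(0.685714/4π) = -0.23359668

-0.233597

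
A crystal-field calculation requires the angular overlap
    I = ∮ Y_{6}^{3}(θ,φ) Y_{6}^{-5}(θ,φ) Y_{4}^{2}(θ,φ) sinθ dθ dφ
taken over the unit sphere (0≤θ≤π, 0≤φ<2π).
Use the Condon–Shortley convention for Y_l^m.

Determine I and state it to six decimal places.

-0.147064

Checks pass: Σm=0; 16 even; l₃=4∈[0,12].
(2·6+1)(2·6+1)(2·4+1) = 1521
Δ: 8! 4! 4! / 17! → 1/15315300
sum: t=2:+1/829440 t=3:−1/25920 t=4:+1/9216 t=5:−1/25920 t=6:+1/829440 = 7/207360
3j²(6 6 4; 0 0 0) = Δ·Π!·Σ² = 28/2431  (sign +1)
sum: t=0:+1/1451520 t=1:−1/483840 = -1/725760
3j²(6 6 4; 3 -5 2) = Δ·Π!·Σ² = 24/1547  (sign -1)
combine: 4πI² = 1521·28/2431·24/1547 = 864/3179
take √, sign -1: I = -0.14706410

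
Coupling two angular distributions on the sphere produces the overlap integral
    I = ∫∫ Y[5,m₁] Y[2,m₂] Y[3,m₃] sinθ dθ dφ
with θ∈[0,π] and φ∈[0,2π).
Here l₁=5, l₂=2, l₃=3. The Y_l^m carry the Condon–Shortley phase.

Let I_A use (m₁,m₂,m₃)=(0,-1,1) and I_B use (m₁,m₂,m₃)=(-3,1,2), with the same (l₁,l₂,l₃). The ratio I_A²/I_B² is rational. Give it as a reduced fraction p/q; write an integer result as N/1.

25/56

Shared (l₁,l₂,l₃)=(5,2,3): N and (l;000)² cancel in I_A²/I_B².
A: Δ = 4!·6!·0!/11! = 1/2310; Racah Σ t=1..1: t=1:−1/288 = -1/288; ⇒ 3j(5 2 3; 0 -1 1)² = 5/231, sgn -1
B: Δ = 4!·6!·0!/11! = 1/2310; Racah Σ t=3..3: t=3:−1/720 = -1/720; ⇒ 3j(5 2 3; -3 1 2)² = 8/165, sgn +1
I_A²/I_B² = (5/231)/(8/165) = 25/56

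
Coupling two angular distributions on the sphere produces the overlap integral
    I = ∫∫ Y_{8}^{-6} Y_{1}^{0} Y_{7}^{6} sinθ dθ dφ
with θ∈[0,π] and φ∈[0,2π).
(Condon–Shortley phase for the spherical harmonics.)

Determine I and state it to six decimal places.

Rules hold: Σm=0, L=16 even, 7≤7≤9.
N = 17·3·15 = 765
Δ = 2!·14!·0!/17! = 1/2040
Racah Σ t=1..1: t=1:−1/25401600 = -1/25401600
⇒ 3j(8 1 7; 0 0 0)² = 8/255, sgn +1
Racah Σ t=1..1: t=1:−1/6227020800 = -1/6227020800
⇒ 3j(8 1 7; -6 0 6)² = 7/510, sgn +1
4πI² = N·(3j₀)²·(3jₘ)² = 28/85
I = +1·√(0.329412/4π) = 0.16190663

0.161907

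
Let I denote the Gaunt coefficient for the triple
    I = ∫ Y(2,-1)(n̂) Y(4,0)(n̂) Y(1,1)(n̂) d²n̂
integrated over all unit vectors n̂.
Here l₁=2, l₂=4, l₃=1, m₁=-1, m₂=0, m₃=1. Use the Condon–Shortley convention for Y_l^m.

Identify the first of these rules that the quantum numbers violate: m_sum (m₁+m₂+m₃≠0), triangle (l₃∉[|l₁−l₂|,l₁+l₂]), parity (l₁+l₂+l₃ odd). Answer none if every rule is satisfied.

Σmᵢ = 0  ✓
l₃∈[|l₁−l₂|,l₁+l₂]=[2,6], have l₃=1  ✗
Σlᵢ = 7 ⇒ odd

triangle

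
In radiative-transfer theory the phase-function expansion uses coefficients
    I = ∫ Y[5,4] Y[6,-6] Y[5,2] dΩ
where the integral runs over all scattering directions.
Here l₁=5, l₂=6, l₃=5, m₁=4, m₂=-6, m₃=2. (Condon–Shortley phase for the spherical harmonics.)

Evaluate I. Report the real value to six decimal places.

Rules hold: Σm=0, L=16 even, 1≤5≤11.
N = 11·13·11 = 1573
Δ = 6!·4!·6!/17! = 1/28588560
Racah Σ t=1..5: t=1:−1/345600 t=2:+1/13824 t=3:−1/5184 t=4:+1/13824 t=5:−1/345600 = -7/129600
⇒ 3j(5 6 5; 0 0 0)² = 80/7293, sgn +1
Racah Σ t=0..0: t=0:+1/3110400 = 1/3110400
⇒ 3j(5 6 5; 4 -6 2)² = 21/1105, sgn -1
4πI² = N·(3j₀)²·(3jₘ)² = 1232/3757
I = -1·√(0.327921/4π) = -0.16153991

-0.161540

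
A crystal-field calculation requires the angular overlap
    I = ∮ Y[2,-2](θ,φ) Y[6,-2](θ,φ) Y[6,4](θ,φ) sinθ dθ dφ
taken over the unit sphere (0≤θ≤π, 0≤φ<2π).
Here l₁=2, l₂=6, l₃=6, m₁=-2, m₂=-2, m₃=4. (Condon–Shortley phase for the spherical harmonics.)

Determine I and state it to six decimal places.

-0.153870

Checks pass: Σm=0; 14 even; l₃=6∈[4,8].
(2·2+1)(2·6+1)(2·6+1) = 845
Δ: 2! 2! 10! / 15! → 1/90090
sum: t=0:+1/69120 t=1:−1/14400 t=2:+1/69120 = -7/172800
3j²(2 6 6; 0 0 0) = Δ·Π!·Σ² = 14/715  (sign -1)
sum: t=2:+1/322560 = 1/322560
3j²(2 6 6; -2 -2 4) = Δ·Π!·Σ² = 18/1001  (sign +1)
combine: 4πI² = 845·14/715·18/1001 = 36/121
take √, sign -1: I = -0.15386989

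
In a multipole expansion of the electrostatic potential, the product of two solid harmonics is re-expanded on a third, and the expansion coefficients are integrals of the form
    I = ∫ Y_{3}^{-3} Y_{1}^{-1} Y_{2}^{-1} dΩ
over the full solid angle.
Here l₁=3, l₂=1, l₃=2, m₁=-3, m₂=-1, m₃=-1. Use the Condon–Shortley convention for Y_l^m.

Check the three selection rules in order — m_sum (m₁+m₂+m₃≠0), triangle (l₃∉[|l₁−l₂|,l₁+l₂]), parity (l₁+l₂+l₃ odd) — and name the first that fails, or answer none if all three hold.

m_sum

azimuthal sum: -3 − 1 − 1 = -5  ✗
2 ≤ 2 ≤ 4 (triangle on l)
L = 3 + 1 + 2 = 6 (even)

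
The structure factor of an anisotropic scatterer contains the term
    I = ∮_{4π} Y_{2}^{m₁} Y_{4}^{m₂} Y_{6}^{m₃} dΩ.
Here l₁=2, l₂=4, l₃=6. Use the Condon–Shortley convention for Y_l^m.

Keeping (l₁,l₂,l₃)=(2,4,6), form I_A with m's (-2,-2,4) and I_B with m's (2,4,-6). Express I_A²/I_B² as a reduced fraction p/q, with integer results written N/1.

14/33

l's match ⇒ only the (l;m) 3-j factors differ between A and B.
A: triangle coeff Δ(2,4,6) = 1/6435; Σ_t [0,0]: t=0:+1/34560 = 1/34560; (3j)²=14/429 [(2 4 6; -2 -2 4)], sign=+1
B: triangle coeff Δ(2,4,6) = 1/6435; Σ_t [0,0]: t=0:+1/967680 = 1/967680; (3j)²=1/13 [(2 4 6; 2 4 -6)], sign=+1
I_A²/I_B² = (14/429)/(1/13) = 14/33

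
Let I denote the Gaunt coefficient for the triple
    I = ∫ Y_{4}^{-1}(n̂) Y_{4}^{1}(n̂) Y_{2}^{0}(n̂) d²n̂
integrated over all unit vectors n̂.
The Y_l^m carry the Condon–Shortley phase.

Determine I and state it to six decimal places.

-0.139264

Checks pass: Σm=0; 10 even; l₃=2∈[0,8].
(2·4+1)(2·4+1)(2·2+1) = 405
Δ: 6! 2! 2! / 11! → 1/13860
sum: t=2:+1/192 t=3:−1/36 t=4:+1/192 = -5/288
3j²(4 4 2; 0 0 0) = Δ·Π!·Σ² = 20/693  (sign -1)
sum: t=3:−1/144 t=4:+1/48 t=5:−1/480 = 17/1440
3j²(4 4 2; -1 1 0) = Δ·Π!·Σ² = 289/13860  (sign +1)
combine: 4πI² = 405·20/693·289/13860 = 1445/5929
take √, sign -1: I = -0.13926381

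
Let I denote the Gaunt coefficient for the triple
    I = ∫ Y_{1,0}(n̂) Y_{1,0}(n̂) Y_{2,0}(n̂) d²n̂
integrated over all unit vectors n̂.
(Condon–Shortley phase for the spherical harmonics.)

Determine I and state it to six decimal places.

0.252313

m-sum 0 ✓  L=4 even ✓  0≤2≤2 ✓
Π(2lᵢ+1) = 3×3×5 = 45
triangle coeff Δ(1,1,2) = 1/30
Σ_t [0,0]: t=0:+1/1 = 1/1
(3j)²=2/15 [(1 1 2; 0 0 0)], sign=+1
(m-triple is (0,0,0) — same symbol as above.)
⇒ 4πI² = 4/5
I = (+1)√(4/5/(4π)) = 0.25231325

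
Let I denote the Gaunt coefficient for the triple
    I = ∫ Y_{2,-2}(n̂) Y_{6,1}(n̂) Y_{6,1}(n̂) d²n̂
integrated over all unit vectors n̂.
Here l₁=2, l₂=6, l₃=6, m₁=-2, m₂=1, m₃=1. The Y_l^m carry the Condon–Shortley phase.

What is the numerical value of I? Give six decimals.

0.196649

m-sum 0 ✓  L=14 even ✓  4≤6≤8 ✓
Π(2lᵢ+1) = 5×13×13 = 845
triangle coeff Δ(2,6,6) = 1/90090
Σ_t [0,2]: t=0:+1/69120 t=1:−1/14400 t=2:+1/69120 = -7/172800
(3j)²=14/715 [(2 6 6; 0 0 0)], sign=-1
Σ_t [2,2]: t=2:+1/57600 = 1/57600
(3j)²=21/715 [(2 6 6; -2 1 1)], sign=-1
⇒ 4πI² = 294/605
I = (+1)√(294/605/(4π)) = 0.19664868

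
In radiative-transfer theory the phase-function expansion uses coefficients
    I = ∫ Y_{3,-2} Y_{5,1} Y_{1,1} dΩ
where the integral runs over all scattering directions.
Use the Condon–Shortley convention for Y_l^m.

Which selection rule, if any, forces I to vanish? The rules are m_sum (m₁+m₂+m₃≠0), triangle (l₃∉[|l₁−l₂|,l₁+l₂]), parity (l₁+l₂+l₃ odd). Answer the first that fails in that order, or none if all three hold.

m₁+m₂+m₃ = -2 + 1 + 1 = 0  ✓
triangle: |3−5|=2 ≤ l₃=1 ≤ 3+5=8  ✗
parity: l₁+l₂+l₃ = 9 is odd

triangle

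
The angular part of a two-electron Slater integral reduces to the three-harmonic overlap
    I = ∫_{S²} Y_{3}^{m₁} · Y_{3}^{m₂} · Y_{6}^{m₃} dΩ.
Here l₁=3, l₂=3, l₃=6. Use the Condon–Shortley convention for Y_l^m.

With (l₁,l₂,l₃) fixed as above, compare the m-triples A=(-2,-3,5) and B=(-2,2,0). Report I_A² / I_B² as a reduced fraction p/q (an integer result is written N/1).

77/6

l's match ⇒ only the (l;m) 3-j factors differ between A and B.
A: triangle coeff Δ(3,3,6) = 1/12012; Σ_t [0,0]: t=0:+1/86400 = 1/86400; (3j)²=1/26 [(3 3 6; -2 -3 5)], sign=-1
B: triangle coeff Δ(3,3,6) = 1/12012; Σ_t [0,0]: t=0:+1/14400 = 1/14400; (3j)²=3/1001 [(3 3 6; -2 2 0)], sign=+1
I_A²/I_B² = (1/26)/(3/1001) = 77/6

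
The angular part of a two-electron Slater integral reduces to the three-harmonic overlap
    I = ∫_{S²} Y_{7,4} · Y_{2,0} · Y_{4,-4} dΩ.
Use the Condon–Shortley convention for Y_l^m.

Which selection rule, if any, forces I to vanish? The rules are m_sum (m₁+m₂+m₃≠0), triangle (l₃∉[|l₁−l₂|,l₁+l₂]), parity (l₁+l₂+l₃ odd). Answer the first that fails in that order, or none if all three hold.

Σmᵢ = 0  ✓
l₃∈[|l₁−l₂|,l₁+l₂]=[5,9], have l₃=4  ✗
Σlᵢ = 13 ⇒ odd

triangle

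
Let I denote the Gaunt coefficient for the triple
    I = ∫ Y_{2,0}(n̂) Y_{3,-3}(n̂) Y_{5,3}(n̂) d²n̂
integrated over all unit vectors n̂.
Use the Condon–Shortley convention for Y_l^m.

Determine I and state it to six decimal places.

-0.126792

Rules hold: Σm=0, L=10 even, 1≤5≤5.
N = 5·7·11 = 385
Δ = 0!·4!·6!/11! = 1/2310
Racah Σ t=0..0: t=0:+1/144 = 1/144
⇒ 3j(2 3 5; 0 0 0)² = 10/231, sgn -1
Racah Σ t=0..0: t=0:+1/2880 = 1/2880
⇒ 3j(2 3 5; 0 -3 3)² = 2/165, sgn +1
4πI² = N·(3j₀)²·(3jₘ)² = 20/99
I = -1·√(0.20202/4π) = -0.12679218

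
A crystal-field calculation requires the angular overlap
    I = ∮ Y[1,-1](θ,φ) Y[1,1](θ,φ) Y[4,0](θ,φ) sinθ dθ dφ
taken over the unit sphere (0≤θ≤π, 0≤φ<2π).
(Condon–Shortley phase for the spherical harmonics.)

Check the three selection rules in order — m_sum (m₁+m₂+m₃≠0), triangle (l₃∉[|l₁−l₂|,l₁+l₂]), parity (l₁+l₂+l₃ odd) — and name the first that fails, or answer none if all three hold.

triangle

Σmᵢ = 0  ✓
l₃∈[|l₁−l₂|,l₁+l₂]=[0,2], have l₃=4  ✗
Σlᵢ = 6 ⇒ even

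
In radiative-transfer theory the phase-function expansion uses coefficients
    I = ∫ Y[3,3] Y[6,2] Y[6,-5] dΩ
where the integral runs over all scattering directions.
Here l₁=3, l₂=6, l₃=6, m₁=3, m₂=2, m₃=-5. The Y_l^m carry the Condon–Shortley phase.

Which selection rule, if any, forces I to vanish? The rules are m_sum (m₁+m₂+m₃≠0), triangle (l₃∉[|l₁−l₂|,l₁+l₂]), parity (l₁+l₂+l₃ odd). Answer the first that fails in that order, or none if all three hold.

m₁+m₂+m₃ = 3 + 2 − 5 = 0  ✓
triangle: |3−6|=3 ≤ l₃=6 ≤ 3+6=9  ✓
parity: l₁+l₂+l₃ = 15 is odd  ✗

parity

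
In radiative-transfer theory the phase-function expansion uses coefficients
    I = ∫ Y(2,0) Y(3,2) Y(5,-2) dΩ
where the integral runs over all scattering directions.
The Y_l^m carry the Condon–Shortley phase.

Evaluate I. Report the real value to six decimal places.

Rules hold: Σm=0, L=10 even, 1≤5≤5.
N = 5·7·11 = 385
Δ = 0!·4!·6!/11! = 1/2310
Racah Σ t=0..0: t=0:+1/144 = 1/144
⇒ 3j(2 3 5; 0 0 0)² = 10/231, sgn -1
Racah Σ t=0..0: t=0:+1/480 = 1/480
⇒ 3j(2 3 5; 0 2 -2)² = 3/110, sgn -1
4πI² = N·(3j₀)²·(3jₘ)² = 5/11
I = +1·√(0.454545/4π) = 0.19018827

0.190188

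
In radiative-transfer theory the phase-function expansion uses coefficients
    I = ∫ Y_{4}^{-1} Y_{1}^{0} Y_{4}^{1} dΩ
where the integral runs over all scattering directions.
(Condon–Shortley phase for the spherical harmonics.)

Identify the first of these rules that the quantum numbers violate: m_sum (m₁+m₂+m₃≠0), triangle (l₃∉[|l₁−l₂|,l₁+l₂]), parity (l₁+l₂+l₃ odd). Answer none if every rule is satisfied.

parity

Σmᵢ = 0  ✓
l₃∈[|l₁−l₂|,l₁+l₂]=[3,5], have l₃=4  ✓
Σlᵢ = 9 ⇒ odd  ✗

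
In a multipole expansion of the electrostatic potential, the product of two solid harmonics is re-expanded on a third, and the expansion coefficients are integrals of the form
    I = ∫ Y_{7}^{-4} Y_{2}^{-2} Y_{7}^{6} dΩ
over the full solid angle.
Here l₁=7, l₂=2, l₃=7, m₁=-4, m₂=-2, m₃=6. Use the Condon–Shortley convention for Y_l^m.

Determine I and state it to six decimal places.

-0.106948

Rules hold: Σm=0, L=16 even, 5≤7≤9.
N = 15·5·15 = 1125
Δ = 2!·12!·2!/17! = 1/185640
Racah Σ t=0..2: t=0:+1/2419200 t=1:−1/518400 t=2:+1/2419200 = -1/907200
⇒ 3j(7 2 7; 0 0 0)² = 56/3315, sgn +1
Racah Σ t=0..0: t=0:+1/159667200 = 1/159667200
⇒ 3j(7 2 7; -4 -2 6)² = 9/1190, sgn -1
4πI² = N·(3j₀)²·(3jₘ)² = 540/3757
I = -1·√(0.143732/4π) = -0.10694768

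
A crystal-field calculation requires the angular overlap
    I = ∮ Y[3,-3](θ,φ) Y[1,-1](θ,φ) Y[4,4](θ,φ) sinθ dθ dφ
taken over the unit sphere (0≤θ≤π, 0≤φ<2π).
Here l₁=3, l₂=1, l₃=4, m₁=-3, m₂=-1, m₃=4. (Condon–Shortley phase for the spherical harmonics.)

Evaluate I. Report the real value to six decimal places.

Rules hold: Σm=0, L=8 even, 2≤4≤4.
N = 7·3·9 = 189
Δ = 0!·6!·2!/9! = 1/252
Racah Σ t=0..0: t=0:+1/36 = 1/36
⇒ 3j(3 1 4; 0 0 0)² = 4/63, sgn +1
Racah Σ t=0..0: t=0:+1/1440 = 1/1440
⇒ 3j(3 1 4; -3 -1 4)² = 1/9, sgn +1
4πI² = N·(3j₀)²·(3jₘ)² = 4/3
I = +1·√(1.33333/4π) = 0.32573501

0.325735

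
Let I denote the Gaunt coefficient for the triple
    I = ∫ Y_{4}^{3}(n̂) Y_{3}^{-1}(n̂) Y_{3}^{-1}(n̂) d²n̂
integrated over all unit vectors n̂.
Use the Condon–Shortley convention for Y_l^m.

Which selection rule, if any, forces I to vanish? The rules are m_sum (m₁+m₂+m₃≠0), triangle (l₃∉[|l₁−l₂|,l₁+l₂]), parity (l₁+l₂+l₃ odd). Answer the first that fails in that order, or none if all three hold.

m_sum

Σmᵢ = 1  ✗
l₃∈[|l₁−l₂|,l₁+l₂]=[1,7], have l₃=3
Σlᵢ = 10 ⇒ even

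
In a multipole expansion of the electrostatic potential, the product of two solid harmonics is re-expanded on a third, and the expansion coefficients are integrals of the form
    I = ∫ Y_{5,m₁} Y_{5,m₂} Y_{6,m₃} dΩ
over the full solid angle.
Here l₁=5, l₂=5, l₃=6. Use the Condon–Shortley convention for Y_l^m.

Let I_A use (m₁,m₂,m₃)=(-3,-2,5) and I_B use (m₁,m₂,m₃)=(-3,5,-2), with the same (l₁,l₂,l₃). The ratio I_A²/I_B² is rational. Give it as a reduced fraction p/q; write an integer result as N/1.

l's match ⇒ only the (l;m) 3-j factors differ between A and B.
A: triangle coeff Δ(5,5,6) = 1/28588560; Σ_t [2,3]: t=2:+1/345600 t=3:−1/518400 = 1/1036800; (3j)²=7/2210 [(5 5 6; -3 -2 5)], sign=-1
B: triangle coeff Δ(5,5,6) = 1/28588560; Σ_t [4,4]: t=4:+1/829440 = 1/829440; (3j)²=35/2431 [(5 5 6; -3 5 -2)], sign=+1
I_A²/I_B² = (7/2210)/(35/2431) = 11/50

11/50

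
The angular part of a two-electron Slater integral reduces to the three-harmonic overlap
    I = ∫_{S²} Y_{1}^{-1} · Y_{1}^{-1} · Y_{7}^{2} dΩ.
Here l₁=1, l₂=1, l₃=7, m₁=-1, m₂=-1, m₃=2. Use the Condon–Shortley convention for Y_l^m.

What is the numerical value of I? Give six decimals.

|1−1|≤7≤1+1 violated ⇒ I = 0

0.000000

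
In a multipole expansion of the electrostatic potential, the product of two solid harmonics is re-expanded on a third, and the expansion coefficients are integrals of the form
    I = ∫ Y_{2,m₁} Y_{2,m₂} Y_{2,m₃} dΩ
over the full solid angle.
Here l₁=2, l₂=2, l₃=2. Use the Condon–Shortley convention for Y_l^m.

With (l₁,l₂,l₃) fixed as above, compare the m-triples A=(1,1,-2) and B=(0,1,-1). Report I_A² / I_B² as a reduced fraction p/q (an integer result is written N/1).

6/1

Shared (l₁,l₂,l₃)=(2,2,2): N and (l;000)² cancel in I_A²/I_B².
A: Δ = 2!·2!·2!/7! = 1/630; Racah Σ t=1..1: t=1:−1/4 = -1/4; ⇒ 3j(2 2 2; 1 1 -2)² = 3/35, sgn -1
B: Δ = 2!·2!·2!/7! = 1/630; Racah Σ t=1..2: t=1:−1/2 t=2:+1/4 = -1/4; ⇒ 3j(2 2 2; 0 1 -1)² = 1/70, sgn +1
I_A²/I_B² = (3/35)/(1/70) = 6/1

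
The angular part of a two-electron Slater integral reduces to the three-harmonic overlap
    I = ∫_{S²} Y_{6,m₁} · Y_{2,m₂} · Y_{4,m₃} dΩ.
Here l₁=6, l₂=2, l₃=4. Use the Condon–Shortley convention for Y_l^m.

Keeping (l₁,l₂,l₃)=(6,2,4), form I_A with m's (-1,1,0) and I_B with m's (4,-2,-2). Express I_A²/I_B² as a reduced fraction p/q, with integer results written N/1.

5/6

Same 6,2,4: normalisation and zero-m 3j drop out of the ratio.
A: Δ: 4! 8! 0! / 13! → 1/6435; sum: t=3:−1/3456 = -1/3456; 3j²(6 2 4; -1 1 0) = Δ·Π!·Σ² = 35/1287  (sign -1)
B: Δ: 4! 8! 0! / 13! → 1/6435; sum: t=0:+1/34560 = 1/34560; 3j²(6 2 4; 4 -2 -2) = Δ·Π!·Σ² = 14/429  (sign +1)
I_A²/I_B² = (35/1287)/(14/429) = 5/6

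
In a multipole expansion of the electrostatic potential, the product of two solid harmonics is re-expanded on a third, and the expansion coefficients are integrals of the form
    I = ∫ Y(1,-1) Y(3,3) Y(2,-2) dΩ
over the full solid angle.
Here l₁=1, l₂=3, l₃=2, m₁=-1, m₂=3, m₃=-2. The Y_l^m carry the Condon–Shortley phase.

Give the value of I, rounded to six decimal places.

Rules hold: Σm=0, L=6 even, 2≤2≤4.
N = 3·7·5 = 105
Δ = 2!·0!·4!/7! = 1/105
Racah Σ t=1..1: t=1:−1/4 = -1/4
⇒ 3j(1 3 2; 0 0 0)² = 3/35, sgn -1
Racah Σ t=2..2: t=2:+1/48 = 1/48
⇒ 3j(1 3 2; -1 3 -2)² = 1/7, sgn +1
4πI² = N·(3j₀)²·(3jₘ)² = 9/7
I = -1·√(1.28571/4π) = -0.31986543

-0.319865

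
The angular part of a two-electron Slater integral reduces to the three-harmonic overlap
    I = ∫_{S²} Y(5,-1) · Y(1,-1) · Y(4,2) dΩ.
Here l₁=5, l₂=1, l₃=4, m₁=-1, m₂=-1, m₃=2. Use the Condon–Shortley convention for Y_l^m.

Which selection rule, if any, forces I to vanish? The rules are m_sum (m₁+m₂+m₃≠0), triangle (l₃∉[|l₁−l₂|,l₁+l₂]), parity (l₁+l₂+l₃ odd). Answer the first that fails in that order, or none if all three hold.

none

Σmᵢ = 0  ✓
l₃∈[|l₁−l₂|,l₁+l₂]=[4,6], have l₃=4  ✓
Σlᵢ = 10 ⇒ even  ✓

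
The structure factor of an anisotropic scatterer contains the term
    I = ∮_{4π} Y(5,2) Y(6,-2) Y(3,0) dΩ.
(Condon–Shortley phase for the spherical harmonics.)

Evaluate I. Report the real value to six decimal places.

m-sum 0 ✓  L=14 even ✓  1≤3≤11 ✓
Π(2lᵢ+1) = 11×13×7 = 1001
triangle coeff Δ(5,6,3) = 1/675675
Σ_t [3,5]: t=3:−1/8640 t=4:+1/2304 t=5:−1/8640 = 7/34560
(3j)²=7/429 [(5 6 3; 0 0 0)], sign=-1
Σ_t [1,3]: t=1:−1/60480 t=2:+1/5760 t=3:−1/8640 = 1/24192
(3j)²=8/3003 [(5 6 3; 2 -2 0)], sign=-1
⇒ 4πI² = 56/1287
I = (+1)√(56/1287/(4π)) = 0.05884368

0.058844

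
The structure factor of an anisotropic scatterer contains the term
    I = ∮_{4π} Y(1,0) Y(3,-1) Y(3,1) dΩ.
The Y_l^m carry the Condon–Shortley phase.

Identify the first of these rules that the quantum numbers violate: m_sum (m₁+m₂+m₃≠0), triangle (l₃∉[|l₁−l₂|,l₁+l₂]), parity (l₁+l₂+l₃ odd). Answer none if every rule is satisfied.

parity

m₁+m₂+m₃ = 0 − 1 + 1 = 0  ✓
triangle: |1−3|=2 ≤ l₃=3 ≤ 1+3=4  ✓
parity: l₁+l₂+l₃ = 7 is odd  ✗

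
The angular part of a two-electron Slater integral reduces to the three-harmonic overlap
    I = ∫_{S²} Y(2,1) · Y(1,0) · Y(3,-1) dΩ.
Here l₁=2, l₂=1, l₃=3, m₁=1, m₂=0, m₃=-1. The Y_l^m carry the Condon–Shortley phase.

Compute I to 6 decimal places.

Checks pass: Σm=0; 6 even; l₃=3∈[1,3].
(2·2+1)(2·1+1)(2·3+1) = 105
Δ: 0! 4! 2! / 7! → 1/105
sum: t=0:+1/4 = 1/4
3j²(2 1 3; 0 0 0) = Δ·Π!·Σ² = 3/35  (sign -1)
sum: t=0:+1/6 = 1/6
3j²(2 1 3; 1 0 -1) = Δ·Π!·Σ² = 8/105  (sign +1)
combine: 4πI² = 105·3/35·8/105 = 24/35
take √, sign -1: I = -0.23359668

-0.233597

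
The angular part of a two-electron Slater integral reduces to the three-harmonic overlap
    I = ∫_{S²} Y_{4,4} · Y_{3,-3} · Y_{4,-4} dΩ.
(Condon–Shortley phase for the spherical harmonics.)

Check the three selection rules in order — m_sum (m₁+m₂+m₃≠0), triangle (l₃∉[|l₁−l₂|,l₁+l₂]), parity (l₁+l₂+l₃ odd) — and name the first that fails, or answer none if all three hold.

m_sum

Σmᵢ = -3  ✗
l₃∈[|l₁−l₂|,l₁+l₂]=[1,7], have l₃=4
Σlᵢ = 11 ⇒ odd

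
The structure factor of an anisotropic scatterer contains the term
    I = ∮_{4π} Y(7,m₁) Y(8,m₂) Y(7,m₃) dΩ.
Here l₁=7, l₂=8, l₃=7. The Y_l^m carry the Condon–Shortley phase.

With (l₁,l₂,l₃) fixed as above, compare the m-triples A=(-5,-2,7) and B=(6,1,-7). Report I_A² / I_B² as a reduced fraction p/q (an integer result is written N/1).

35/13

Shared (l₁,l₂,l₃)=(7,8,7): N and (l;000)² cancel in I_A²/I_B².
A: Δ = 8!·6!·8!/23! = 1/22086194130; Racah Σ t=6..6: t=6:+1/41803776000 = 1/41803776000; ⇒ 3j(7 8 7; -5 -2 7)² = 42/7429, sgn +1
B: Δ = 8!·6!·8!/23! = 1/22086194130; Racah Σ t=1..1: t=1:−1/146313216000 = -1/146313216000; ⇒ 3j(7 8 7; 6 1 -7)² = 78/37145, sgn -1
I_A²/I_B² = (42/7429)/(78/37145) = 35/13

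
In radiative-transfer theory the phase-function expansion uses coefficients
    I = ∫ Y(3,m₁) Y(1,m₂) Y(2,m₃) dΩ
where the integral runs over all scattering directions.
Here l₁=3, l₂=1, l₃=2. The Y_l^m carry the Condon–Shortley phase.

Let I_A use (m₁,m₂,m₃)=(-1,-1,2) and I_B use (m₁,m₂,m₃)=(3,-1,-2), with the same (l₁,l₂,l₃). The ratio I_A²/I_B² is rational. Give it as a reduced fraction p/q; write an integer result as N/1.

1/15

l's match ⇒ only the (l;m) 3-j factors differ between A and B.
A: triangle coeff Δ(3,1,2) = 1/105; Σ_t [0,0]: t=0:+1/48 = 1/48; (3j)²=1/105 [(3 1 2; -1 -1 2)], sign=+1
B: triangle coeff Δ(3,1,2) = 1/105; Σ_t [0,0]: t=0:+1/48 = 1/48; (3j)²=1/7 [(3 1 2; 3 -1 -2)], sign=+1
I_A²/I_B² = (1/105)/(1/7) = 1/15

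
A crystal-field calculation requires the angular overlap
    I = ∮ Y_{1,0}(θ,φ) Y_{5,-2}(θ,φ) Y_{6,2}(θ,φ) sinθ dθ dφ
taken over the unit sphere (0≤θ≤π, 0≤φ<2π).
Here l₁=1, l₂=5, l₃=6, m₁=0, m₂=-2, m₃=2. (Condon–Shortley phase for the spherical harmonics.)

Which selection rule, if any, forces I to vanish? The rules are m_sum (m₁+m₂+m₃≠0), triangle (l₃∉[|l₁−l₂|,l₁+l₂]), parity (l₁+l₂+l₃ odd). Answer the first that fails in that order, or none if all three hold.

Σmᵢ = 0  ✓
l₃∈[|l₁−l₂|,l₁+l₂]=[4,6], have l₃=6  ✓
Σlᵢ = 12 ⇒ even  ✓

none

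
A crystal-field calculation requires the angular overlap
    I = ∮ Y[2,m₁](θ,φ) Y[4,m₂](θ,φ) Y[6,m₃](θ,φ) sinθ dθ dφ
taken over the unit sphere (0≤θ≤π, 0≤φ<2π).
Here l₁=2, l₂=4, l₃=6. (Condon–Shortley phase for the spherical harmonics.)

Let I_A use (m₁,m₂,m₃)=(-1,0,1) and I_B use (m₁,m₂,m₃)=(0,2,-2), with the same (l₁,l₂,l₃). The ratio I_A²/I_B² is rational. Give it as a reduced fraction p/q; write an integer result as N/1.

Shared (l₁,l₂,l₃)=(2,4,6): N and (l;000)² cancel in I_A²/I_B².
A: Δ = 0!·4!·8!/13! = 1/6435; Racah Σ t=0..0: t=0:+1/3456 = 1/3456; ⇒ 3j(2 4 6; -1 0 1)² = 35/1287, sgn -1
B: Δ = 0!·4!·8!/13! = 1/6435; Racah Σ t=0..0: t=0:+1/5760 = 1/5760; ⇒ 3j(2 4 6; 0 2 -2)² = 56/2145, sgn +1
I_A²/I_B² = (35/1287)/(56/2145) = 25/24

25/24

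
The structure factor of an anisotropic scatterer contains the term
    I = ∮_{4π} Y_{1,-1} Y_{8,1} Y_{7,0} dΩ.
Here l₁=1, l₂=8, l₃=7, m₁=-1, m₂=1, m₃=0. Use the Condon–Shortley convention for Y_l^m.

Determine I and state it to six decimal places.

-0.183585

m-sum 0 ✓  L=16 even ✓  7≤7≤9 ✓
Π(2lᵢ+1) = 3×17×15 = 765
triangle coeff Δ(1,8,7) = 1/2040
Σ_t [1,1]: t=1:−1/25401600 = -1/25401600
(3j)²=8/255 [(1 8 7; 0 0 0)], sign=+1
Σ_t [2,2]: t=2:+1/50803200 = 1/50803200
(3j)²=3/170 [(1 8 7; -1 1 0)], sign=-1
⇒ 4πI² = 36/85
I = (-1)√(36/85/(4π)) = -0.18358486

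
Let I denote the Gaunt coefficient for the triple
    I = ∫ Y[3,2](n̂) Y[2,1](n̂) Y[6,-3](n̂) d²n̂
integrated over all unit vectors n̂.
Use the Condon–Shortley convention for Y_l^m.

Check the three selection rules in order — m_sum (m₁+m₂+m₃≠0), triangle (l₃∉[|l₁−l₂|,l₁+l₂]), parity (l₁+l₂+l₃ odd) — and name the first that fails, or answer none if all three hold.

triangle

m₁+m₂+m₃ = 2 + 1 − 3 = 0  ✓
triangle: |3−2|=1 ≤ l₃=6 ≤ 3+2=5  ✗
parity: l₁+l₂+l₃ = 11 is odd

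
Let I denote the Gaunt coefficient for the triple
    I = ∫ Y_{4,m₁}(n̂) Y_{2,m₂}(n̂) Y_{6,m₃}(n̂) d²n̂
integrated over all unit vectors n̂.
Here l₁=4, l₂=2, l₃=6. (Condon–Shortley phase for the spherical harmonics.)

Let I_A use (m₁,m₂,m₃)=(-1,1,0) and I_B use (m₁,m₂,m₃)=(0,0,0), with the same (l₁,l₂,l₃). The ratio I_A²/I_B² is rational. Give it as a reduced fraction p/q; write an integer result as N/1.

8/15

Shared (l₁,l₂,l₃)=(4,2,6): N and (l;000)² cancel in I_A²/I_B².
A: Δ = 0!·8!·4!/13! = 1/6435; Racah Σ t=0..0: t=0:+1/4320 = 1/4320; ⇒ 3j(4 2 6; -1 1 0)² = 8/429, sgn +1
B: Δ = 0!·8!·4!/13! = 1/6435; Racah Σ t=0..0: t=0:+1/2304 = 1/2304; ⇒ 3j(4 2 6; 0 0 0)² = 5/143, sgn +1
I_A²/I_B² = (8/429)/(5/143) = 8/15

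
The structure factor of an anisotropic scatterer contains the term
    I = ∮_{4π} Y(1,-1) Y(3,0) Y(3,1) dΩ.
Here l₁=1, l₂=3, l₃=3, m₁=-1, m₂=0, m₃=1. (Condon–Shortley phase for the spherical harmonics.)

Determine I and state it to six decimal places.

L=7 odd ⇒ parity kills the (l;000) factor ⇒ I = 0

0.000000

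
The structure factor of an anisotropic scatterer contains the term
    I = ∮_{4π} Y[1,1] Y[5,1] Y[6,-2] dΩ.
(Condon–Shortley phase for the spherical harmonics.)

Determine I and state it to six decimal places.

Rules hold: Σm=0, L=12 even, 4≤6≤6.
N = 3·11·13 = 429
Δ = 0!·2!·10!/13! = 1/858
Racah Σ t=0..0: t=0:+1/14400 = 1/14400
⇒ 3j(1 5 6; 0 0 0)² = 6/143, sgn +1
Racah Σ t=0..0: t=0:+1/34560 = 1/34560
⇒ 3j(1 5 6; 1 1 -2)² = 14/429, sgn +1
4πI² = N·(3j₀)²·(3jₘ)² = 84/143
I = +1·√(0.587413/4π) = 0.21620548

0.216205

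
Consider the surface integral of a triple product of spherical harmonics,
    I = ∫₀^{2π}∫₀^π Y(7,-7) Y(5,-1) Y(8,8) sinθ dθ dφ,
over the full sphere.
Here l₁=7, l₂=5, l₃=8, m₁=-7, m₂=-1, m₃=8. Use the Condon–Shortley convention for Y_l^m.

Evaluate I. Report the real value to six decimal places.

0.130829

Checks pass: Σm=0; 20 even; l₃=8∈[2,12].
(2·7+1)(2·5+1)(2·8+1) = 2805
Δ: 4! 10! 6! / 21! → 1/814773960
sum: t=0:+1/87091200 t=1:−1/4976640 t=2:+1/2073600 t=3:−1/4976640 t=4:+1/87091200 = 1/9676800
3j²(7 5 8; 0 0 0) = Δ·Π!·Σ² = 360/46189  (sign +1)
sum: t=4:+1/62705664000 = 1/62705664000
3j²(7 5 8; -7 -1 8) = Δ·Π!·Σ² = 143/14535  (sign +1)
combine: 4πI² = 2805·360/46189·143/14535 = 1320/6137
take √, sign +1: I = 0.13082898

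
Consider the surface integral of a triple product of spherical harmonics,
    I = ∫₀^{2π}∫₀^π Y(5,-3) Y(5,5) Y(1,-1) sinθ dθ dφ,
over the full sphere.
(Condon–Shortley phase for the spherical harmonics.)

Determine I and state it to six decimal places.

-3 + 5 − 1 = 1 ≠ 0: azimuthal integral kills it; I = 0

0.000000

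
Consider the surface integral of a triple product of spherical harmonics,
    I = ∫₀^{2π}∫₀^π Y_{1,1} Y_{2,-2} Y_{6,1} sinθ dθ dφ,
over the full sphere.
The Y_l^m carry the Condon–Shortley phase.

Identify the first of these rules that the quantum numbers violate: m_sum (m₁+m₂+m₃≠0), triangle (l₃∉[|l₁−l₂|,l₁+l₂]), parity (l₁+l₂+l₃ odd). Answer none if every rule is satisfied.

triangle

azimuthal sum: 1 − 2 + 1 = 0  ✓
1 ≤ 6 ≤ 3 (triangle on l)  ✗
L = 1 + 2 + 6 = 9 (odd)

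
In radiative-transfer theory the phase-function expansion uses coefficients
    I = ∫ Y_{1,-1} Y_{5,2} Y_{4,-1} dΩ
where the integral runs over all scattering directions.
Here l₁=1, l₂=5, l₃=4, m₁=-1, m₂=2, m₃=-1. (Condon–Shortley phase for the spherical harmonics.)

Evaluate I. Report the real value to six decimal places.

0.225034

m-sum 0 ✓  L=10 even ✓  4≤4≤6 ✓
Π(2lᵢ+1) = 3×11×9 = 297
triangle coeff Δ(1,5,4) = 1/495
Σ_t [1,1]: t=1:−1/576 = -1/576
(3j)²=5/99 [(1 5 4; 0 0 0)], sign=-1
Σ_t [2,2]: t=2:+1/1440 = 1/1440
(3j)²=7/165 [(1 5 4; -1 2 -1)], sign=-1
⇒ 4πI² = 7/11
I = (+1)√(7/11/(4π)) = 0.22503380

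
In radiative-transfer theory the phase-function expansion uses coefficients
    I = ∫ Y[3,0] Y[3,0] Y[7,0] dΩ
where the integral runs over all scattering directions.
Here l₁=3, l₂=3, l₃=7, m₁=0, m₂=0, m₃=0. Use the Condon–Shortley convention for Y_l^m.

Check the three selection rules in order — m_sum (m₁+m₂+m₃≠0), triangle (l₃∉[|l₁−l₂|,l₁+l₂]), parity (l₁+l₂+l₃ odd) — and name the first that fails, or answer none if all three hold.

triangle

Σmᵢ = 0  ✓
l₃∈[|l₁−l₂|,l₁+l₂]=[0,6], have l₃=7  ✗
Σlᵢ = 13 ⇒ odd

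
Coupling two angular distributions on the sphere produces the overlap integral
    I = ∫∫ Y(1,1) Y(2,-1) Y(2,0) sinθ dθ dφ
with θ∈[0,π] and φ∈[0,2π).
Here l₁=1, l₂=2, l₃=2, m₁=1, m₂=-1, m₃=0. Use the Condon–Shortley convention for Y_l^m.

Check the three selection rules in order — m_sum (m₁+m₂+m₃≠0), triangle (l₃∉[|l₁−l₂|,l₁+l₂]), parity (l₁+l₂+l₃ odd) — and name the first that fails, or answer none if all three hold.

m₁+m₂+m₃ = 1 − 1 + 0 = 0  ✓
triangle: |1−2|=1 ≤ l₃=2 ≤ 1+2=3  ✓
parity: l₁+l₂+l₃ = 5 is odd  ✗

parity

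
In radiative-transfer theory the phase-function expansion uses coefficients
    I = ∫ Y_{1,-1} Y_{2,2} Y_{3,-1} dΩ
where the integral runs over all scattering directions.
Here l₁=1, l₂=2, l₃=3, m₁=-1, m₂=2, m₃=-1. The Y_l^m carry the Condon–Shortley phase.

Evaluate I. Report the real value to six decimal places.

-0.082589

Rules hold: Σm=0, L=6 even, 1≤3≤3.
N = 3·5·7 = 105
Δ = 0!·2!·4!/7! = 1/105
Racah Σ t=0..0: t=0:+1/4 = 1/4
⇒ 3j(1 2 3; 0 0 0)² = 3/35, sgn -1
Racah Σ t=0..0: t=0:+1/48 = 1/48
⇒ 3j(1 2 3; -1 2 -1)² = 1/105, sgn +1
4πI² = N·(3j₀)²·(3jₘ)² = 3/35
I = -1·√(0.0857143/4π) = -0.08258890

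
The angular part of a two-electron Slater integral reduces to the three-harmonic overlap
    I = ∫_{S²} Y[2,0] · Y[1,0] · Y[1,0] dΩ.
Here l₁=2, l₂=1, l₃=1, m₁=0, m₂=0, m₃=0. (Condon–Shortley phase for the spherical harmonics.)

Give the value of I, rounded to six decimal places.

0.252313

m-sum 0 ✓  L=4 even ✓  1≤1≤3 ✓
Π(2lᵢ+1) = 5×3×3 = 45
triangle coeff Δ(2,1,1) = 1/30
Σ_t [1,1]: t=1:−1/1 = -1/1
(3j)²=2/15 [(2 1 1; 0 0 0)], sign=+1
(m-triple is (0,0,0) — same symbol as above.)
⇒ 4πI² = 4/5
I = (+1)√(4/5/(4π)) = 0.25231325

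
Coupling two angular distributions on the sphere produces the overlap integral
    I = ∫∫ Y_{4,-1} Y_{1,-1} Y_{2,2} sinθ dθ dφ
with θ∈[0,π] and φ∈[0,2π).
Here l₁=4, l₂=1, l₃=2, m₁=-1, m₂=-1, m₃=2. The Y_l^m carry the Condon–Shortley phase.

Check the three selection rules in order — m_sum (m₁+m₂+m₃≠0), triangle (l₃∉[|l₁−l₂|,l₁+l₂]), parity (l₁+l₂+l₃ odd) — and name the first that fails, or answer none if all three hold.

triangle

Σmᵢ = 0  ✓
l₃∈[|l₁−l₂|,l₁+l₂]=[3,5], have l₃=2  ✗
Σlᵢ = 7 ⇒ odd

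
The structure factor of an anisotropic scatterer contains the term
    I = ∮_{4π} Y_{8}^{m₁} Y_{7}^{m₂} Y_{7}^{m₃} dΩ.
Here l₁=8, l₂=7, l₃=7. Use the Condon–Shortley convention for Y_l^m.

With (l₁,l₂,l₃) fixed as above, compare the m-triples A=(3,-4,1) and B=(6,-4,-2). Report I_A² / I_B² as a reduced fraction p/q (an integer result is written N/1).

l's match ⇒ only the (l;m) 3-j factors differ between A and B.
A: triangle coeff Δ(8,7,7) = 1/22086194130; Σ_t [0,3]: t=0:+1/1045094400 t=1:−1/139345920 t=2:+1/124416000 t=3:−1/746496000 = 1/2090188800; (3j)²=100/289731 [(8 7 7; 3 -4 1)], sign=+1
B: triangle coeff Δ(8,7,7) = 1/22086194130; Σ_t [0,2]: t=0:+1/2090188800 t=1:−1/1219276800 t=2:+1/6967296000 = -29/146313216000; (3j)²=841/260015 [(8 7 7; 6 -4 -2)], sign=+1
I_A²/I_B² = (100/289731)/(841/260015) = 3500/32799

3500/32799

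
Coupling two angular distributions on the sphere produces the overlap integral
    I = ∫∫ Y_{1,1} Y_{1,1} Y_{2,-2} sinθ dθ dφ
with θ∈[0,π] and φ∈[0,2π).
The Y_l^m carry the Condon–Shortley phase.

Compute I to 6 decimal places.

0.309019

m-sum 0 ✓  L=4 even ✓  0≤2≤2 ✓
Π(2lᵢ+1) = 3×3×5 = 45
triangle coeff Δ(1,1,2) = 1/30
Σ_t [0,0]: t=0:+1/1 = 1/1
(3j)²=2/15 [(1 1 2; 0 0 0)], sign=+1
Σ_t [0,0]: t=0:+1/4 = 1/4
(3j)²=1/5 [(1 1 2; 1 1 -2)], sign=+1
⇒ 4πI² = 6/5
I = (+1)√(6/5/(4π)) = 0.30901936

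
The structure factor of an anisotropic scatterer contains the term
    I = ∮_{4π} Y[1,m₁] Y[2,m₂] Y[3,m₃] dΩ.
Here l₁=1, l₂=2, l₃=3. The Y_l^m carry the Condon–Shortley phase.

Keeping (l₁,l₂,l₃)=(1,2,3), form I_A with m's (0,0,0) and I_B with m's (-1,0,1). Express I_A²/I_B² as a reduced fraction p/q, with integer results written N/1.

3/2

l's match ⇒ only the (l;m) 3-j factors differ between A and B.
A: triangle coeff Δ(1,2,3) = 1/105; Σ_t [0,0]: t=0:+1/4 = 1/4; (3j)²=3/35 [(1 2 3; 0 0 0)], sign=-1
B: triangle coeff Δ(1,2,3) = 1/105; Σ_t [0,0]: t=0:+1/8 = 1/8; (3j)²=2/35 [(1 2 3; -1 0 1)], sign=+1
I_A²/I_B² = (3/35)/(2/35) = 3/2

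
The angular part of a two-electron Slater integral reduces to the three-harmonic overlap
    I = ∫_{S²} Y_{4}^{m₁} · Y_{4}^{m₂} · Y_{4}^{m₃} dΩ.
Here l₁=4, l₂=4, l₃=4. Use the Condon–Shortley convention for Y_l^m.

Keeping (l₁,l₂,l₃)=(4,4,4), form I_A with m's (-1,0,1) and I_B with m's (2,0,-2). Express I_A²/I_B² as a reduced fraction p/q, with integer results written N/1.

81/121

Same 4,4,4: normalisation and zero-m 3j drop out of the ratio.
A: Δ: 4! 4! 4! / 13! → 1/450450; sum: t=1:−1/864 t=2:+1/96 t=3:−1/144 t=4:+1/3456 = 1/384; 3j²(4 4 4; -1 0 1) = Δ·Π!·Σ² = 9/2002  (sign -1)
B: Δ: 4! 4! 4! / 13! → 1/450450; sum: t=0:+1/2304 t=1:−1/216 t=2:+1/384 = -11/6912; 3j²(4 4 4; 2 0 -2) = Δ·Π!·Σ² = 11/1638  (sign -1)
I_A²/I_B² = (9/2002)/(11/1638) = 81/121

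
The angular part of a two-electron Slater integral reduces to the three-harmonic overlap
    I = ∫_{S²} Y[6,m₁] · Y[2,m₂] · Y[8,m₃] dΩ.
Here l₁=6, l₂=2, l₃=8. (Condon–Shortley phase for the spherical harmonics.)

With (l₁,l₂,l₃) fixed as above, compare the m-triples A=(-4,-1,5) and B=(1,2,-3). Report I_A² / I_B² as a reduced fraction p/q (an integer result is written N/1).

13/5

Same 6,2,8: normalisation and zero-m 3j drop out of the ratio.
A: Δ: 0! 12! 4! / 17! → 1/30940; sum: t=0:+1/43545600 = 1/43545600; 3j²(6 2 8; -4 -1 5) = Δ·Π!·Σ² = 33/1190  (sign -1)
B: Δ: 0! 12! 4! / 17! → 1/30940; sum: t=0:+1/14515200 = 1/14515200; 3j²(6 2 8; 1 2 -3) = Δ·Π!·Σ² = 33/3094  (sign -1)
I_A²/I_B² = (33/1190)/(33/3094) = 13/5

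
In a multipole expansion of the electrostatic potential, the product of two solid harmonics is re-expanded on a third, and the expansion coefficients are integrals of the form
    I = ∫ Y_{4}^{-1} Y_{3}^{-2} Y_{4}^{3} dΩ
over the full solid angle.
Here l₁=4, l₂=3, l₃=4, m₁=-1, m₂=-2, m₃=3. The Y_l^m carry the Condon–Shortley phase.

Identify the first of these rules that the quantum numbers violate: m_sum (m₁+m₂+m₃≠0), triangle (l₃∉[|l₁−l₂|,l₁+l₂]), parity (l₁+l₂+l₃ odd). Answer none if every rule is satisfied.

azimuthal sum: -1 − 2 + 3 = 0  ✓
1 ≤ 4 ≤ 7 (triangle on l)  ✓
L = 4 + 3 + 4 = 11 (odd)  ✗

parity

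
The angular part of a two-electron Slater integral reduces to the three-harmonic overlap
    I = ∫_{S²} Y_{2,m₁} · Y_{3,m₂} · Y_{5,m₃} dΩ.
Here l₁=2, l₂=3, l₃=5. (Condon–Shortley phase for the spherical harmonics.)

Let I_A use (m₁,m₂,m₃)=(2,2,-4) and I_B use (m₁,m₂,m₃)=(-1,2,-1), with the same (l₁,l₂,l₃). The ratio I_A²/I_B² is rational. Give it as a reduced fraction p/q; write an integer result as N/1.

21/4

Same 2,3,5: normalisation and zero-m 3j drop out of the ratio.
A: Δ: 0! 4! 6! / 11! → 1/2310; sum: t=0:+1/2880 = 1/2880; 3j²(2 3 5; 2 2 -4) = Δ·Π!·Σ² = 3/55  (sign -1)
B: Δ: 0! 4! 6! / 11! → 1/2310; sum: t=0:+1/720 = 1/720; 3j²(2 3 5; -1 2 -1) = Δ·Π!·Σ² = 4/385  (sign +1)
I_A²/I_B² = (3/55)/(4/385) = 21/4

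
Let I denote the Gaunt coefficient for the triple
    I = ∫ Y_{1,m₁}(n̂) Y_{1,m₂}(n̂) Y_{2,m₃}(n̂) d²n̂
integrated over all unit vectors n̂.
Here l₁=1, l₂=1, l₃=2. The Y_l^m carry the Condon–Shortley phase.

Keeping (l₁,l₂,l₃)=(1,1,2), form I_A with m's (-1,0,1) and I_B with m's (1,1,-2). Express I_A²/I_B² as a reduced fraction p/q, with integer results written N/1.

1/2

l's match ⇒ only the (l;m) 3-j factors differ between A and B.
A: triangle coeff Δ(1,1,2) = 1/30; Σ_t [0,0]: t=0:+1/2 = 1/2; (3j)²=1/10 [(1 1 2; -1 0 1)], sign=-1
B: triangle coeff Δ(1,1,2) = 1/30; Σ_t [0,0]: t=0:+1/4 = 1/4; (3j)²=1/5 [(1 1 2; 1 1 -2)], sign=+1
I_A²/I_B² = (1/10)/(1/5) = 1/2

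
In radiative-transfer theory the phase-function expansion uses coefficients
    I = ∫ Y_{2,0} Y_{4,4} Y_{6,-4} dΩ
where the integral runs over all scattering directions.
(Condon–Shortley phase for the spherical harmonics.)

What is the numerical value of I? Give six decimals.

0.106690

Checks pass: Σm=0; 12 even; l₃=6∈[2,6].
(2·2+1)(2·4+1)(2·6+1) = 585
Δ: 0! 4! 8! / 13! → 1/6435
sum: t=0:+1/2304 = 1/2304
3j²(2 4 6; 0 0 0) = Δ·Π!·Σ² = 5/143  (sign +1)
sum: t=0:+1/161280 = 1/161280
3j²(2 4 6; 0 4 -4) = Δ·Π!·Σ² = 1/143  (sign +1)
combine: 4πI² = 585·5/143·1/143 = 225/1573
take √, sign +1: I = 0.10668957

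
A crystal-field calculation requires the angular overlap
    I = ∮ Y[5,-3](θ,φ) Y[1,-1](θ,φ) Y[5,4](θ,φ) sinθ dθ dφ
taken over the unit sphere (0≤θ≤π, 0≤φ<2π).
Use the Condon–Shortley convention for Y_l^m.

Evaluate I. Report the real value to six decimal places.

0.000000

l₁+l₂+l₃=11 is odd: 3j(l;000)=0 ⇒ I=0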